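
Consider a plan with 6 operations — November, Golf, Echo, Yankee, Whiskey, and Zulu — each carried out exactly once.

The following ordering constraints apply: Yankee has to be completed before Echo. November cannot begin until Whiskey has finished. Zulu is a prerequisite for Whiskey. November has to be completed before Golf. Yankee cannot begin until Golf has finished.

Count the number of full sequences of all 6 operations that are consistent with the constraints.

Only Zulu has no prerequisites, so it must go first.
Every operation is then forced in turn, so only 1 complete ordering is consistent with the constraints.

1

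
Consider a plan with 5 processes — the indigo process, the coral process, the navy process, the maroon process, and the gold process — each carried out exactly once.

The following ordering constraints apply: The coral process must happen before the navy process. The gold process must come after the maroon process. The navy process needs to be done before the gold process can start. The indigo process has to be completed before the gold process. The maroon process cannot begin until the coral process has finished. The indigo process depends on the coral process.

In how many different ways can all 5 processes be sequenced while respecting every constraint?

6

The coral process is the only process with nothing required before it, so every ordering starts there.
Counting all ways to extend the partial order to a total order gives 6.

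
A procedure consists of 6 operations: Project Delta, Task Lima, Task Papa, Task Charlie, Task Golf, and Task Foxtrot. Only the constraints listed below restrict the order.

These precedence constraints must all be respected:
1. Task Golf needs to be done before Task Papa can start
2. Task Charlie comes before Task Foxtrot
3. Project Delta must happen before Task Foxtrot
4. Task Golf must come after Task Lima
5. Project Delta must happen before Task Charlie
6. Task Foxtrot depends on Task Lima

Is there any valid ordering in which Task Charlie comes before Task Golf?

Yes

Nothing in the constraints forces Task Golf before Task Charlie — there is no chain from Task Golf to Task Charlie.
So a valid ordering placing Task Charlie earlier than Task Golf exists.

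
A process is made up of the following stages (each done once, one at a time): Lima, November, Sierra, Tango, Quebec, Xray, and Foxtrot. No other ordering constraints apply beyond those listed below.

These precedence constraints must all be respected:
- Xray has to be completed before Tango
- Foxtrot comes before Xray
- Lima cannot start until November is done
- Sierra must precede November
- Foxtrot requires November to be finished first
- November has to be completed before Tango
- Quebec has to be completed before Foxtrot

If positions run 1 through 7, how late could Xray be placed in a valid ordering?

The only stage forced after Xray (directly or by a chain) is Tango.
So at least 1 stage follows Xray, putting Xray no later than position 6. That position is achievable by scheduling everything else first.

6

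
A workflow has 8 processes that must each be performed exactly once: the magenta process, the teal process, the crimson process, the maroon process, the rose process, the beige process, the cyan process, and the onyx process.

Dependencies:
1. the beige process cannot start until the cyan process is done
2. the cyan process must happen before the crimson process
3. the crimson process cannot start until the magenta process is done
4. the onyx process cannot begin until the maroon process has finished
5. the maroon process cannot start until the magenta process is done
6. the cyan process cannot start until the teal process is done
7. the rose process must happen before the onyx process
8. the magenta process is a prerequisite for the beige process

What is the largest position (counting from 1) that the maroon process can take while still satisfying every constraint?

Following the constraints forward from the maroon process, its only required successor is the onyx process.
With 1 mandatory successor out of 8 processes total, the latest slot for the maroon process is 8−1 = 7, and it's reachable by doing all non-successors before the maroon process.

7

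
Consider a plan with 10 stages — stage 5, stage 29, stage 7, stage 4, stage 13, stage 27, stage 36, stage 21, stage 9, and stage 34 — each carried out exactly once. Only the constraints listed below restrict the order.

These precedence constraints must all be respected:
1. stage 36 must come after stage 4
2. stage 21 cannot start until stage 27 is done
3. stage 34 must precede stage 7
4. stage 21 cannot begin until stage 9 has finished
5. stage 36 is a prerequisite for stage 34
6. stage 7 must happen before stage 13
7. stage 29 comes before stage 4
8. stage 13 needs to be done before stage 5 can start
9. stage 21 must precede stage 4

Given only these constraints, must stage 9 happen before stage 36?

There is a constraint chain stage 9 → stage 21 → stage 4 → stage 36.
Hence stage 9 necessarily comes before stage 36.

Yes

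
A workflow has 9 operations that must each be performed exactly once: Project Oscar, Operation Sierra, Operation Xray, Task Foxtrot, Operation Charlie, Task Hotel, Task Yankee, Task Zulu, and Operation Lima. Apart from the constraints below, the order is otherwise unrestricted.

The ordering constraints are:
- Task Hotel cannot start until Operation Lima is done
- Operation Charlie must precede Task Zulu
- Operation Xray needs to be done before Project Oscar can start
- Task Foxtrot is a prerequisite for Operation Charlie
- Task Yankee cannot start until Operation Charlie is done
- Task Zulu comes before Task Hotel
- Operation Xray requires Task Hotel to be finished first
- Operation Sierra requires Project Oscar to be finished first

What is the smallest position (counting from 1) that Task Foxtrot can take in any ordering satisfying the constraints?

1

Nothing is required before Task Foxtrot; it can be the very first operation.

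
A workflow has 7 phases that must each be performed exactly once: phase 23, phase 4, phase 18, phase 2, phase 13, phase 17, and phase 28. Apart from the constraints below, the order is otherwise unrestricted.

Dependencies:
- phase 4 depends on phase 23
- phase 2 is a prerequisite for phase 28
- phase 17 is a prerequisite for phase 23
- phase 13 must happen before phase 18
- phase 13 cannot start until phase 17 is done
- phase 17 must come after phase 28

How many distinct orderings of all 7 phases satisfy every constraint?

6

Only phase 2 has no prerequisites, so it must go first.
Systematically extending each partial ordering one phase at a time and counting, there are 6 complete orderings.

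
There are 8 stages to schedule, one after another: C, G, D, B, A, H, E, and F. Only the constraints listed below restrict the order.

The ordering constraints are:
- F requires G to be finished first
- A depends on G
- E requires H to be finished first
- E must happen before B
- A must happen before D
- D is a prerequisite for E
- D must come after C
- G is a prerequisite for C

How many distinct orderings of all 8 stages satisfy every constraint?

The stages with no prerequisites are G, H; any of them can be placed first.
Systematically extending each partial ordering one stage at a time and counting, there are 68 complete orderings.

68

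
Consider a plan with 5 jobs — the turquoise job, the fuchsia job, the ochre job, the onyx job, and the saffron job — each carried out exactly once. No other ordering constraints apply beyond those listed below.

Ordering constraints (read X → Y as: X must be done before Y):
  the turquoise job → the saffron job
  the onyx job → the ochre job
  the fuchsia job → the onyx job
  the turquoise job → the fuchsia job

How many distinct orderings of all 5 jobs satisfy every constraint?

4

Only the turquoise job has no prerequisites, so it must go first.
Counting all ways to extend the partial order to a total order gives 4.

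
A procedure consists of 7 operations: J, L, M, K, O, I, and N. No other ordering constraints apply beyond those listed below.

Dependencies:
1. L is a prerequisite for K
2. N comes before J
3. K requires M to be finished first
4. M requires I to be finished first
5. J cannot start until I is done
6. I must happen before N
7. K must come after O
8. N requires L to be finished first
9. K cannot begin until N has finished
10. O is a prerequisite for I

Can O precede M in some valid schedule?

O is actually forced before M by the constraints, so certainly some valid ordering has O first.

Yes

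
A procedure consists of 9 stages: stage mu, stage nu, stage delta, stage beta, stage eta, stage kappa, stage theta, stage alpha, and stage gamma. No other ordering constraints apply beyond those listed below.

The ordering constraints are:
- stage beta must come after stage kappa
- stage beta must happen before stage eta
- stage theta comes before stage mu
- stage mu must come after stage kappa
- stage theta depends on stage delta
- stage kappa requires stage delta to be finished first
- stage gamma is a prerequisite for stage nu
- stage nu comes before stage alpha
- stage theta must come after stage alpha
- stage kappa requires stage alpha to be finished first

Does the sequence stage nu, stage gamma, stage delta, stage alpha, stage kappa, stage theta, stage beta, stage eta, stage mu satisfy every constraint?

No

In the proposed order, stage nu appears before stage gamma.
Since stage gamma is required before stage nu, the ordering is invalid.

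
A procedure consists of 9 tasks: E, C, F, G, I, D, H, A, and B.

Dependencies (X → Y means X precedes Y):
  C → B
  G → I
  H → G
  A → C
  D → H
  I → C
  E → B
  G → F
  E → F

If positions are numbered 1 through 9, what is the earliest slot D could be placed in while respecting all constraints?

1

No constraint forces any other task before D, so it can be placed first.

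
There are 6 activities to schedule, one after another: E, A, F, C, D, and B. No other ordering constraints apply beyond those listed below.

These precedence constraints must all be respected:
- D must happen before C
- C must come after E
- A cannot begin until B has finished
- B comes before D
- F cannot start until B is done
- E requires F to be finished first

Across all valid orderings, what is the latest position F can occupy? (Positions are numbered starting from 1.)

The activities that are forced after F, directly or by a chain of constraints, are E, C. That's 2 activities.
So at least 2 activities follow F, putting F no later than position 4. That position is achievable by scheduling everything else first.

4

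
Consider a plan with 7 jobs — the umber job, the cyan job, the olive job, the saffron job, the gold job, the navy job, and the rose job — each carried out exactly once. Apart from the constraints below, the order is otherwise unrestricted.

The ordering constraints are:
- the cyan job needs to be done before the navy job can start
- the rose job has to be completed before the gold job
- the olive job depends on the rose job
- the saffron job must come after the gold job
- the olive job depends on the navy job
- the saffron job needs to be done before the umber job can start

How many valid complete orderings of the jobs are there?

34

The jobs with no prerequisites are the cyan job, the rose job; any of them can be placed first.
Counting all ways to extend the partial order to a total order gives 34.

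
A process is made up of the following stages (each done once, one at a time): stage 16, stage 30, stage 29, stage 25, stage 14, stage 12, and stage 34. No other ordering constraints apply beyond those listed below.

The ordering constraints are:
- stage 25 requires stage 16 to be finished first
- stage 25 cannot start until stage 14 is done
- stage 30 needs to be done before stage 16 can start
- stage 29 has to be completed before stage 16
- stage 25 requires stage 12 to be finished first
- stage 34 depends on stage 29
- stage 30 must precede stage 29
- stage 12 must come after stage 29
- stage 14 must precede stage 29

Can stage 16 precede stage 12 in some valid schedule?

No chain of constraints runs from stage 12 to stage 16, so stage 12 is not required to come first.
That means at least one valid schedule has stage 16 before stage 12.

Yes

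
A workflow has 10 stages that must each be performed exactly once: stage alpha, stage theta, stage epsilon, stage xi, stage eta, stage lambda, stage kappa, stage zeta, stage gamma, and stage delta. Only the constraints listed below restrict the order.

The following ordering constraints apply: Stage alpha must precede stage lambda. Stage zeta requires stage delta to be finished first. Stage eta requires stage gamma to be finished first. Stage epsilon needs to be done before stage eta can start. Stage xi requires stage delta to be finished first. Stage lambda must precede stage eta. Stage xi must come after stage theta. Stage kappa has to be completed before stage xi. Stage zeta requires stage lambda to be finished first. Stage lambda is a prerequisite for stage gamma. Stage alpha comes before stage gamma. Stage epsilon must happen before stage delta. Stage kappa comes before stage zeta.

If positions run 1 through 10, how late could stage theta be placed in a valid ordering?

The only stage forced after stage theta (directly or by a chain) is stage xi.
With 1 mandatory successor out of 10 stages total, the latest slot for stage theta is 10−1 = 9, and it's reachable by doing all non-successors before stage theta.

9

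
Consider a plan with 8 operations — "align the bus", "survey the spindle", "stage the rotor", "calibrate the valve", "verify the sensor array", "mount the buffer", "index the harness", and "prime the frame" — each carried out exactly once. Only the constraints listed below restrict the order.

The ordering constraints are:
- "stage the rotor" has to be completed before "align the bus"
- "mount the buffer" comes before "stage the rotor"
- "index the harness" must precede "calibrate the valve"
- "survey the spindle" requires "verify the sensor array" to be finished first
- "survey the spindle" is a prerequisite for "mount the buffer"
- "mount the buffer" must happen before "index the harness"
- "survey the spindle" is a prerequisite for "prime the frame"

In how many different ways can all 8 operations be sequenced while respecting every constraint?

Only "verify the sensor array" has no prerequisites, so it must go first.
Counting all ways to extend the partial order to a total order gives 36.

36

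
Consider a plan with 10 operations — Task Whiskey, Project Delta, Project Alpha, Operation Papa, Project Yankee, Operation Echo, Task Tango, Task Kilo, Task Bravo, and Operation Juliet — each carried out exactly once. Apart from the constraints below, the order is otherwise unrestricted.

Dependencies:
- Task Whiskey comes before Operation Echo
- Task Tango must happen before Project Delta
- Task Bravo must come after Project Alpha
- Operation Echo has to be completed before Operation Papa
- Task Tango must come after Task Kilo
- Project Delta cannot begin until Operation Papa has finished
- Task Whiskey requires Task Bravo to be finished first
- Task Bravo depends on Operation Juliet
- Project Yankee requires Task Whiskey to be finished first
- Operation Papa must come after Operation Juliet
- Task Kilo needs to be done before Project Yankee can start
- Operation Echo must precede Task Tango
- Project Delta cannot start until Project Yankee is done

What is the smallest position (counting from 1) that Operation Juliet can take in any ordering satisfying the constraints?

No constraint forces any other operation before Operation Juliet, so it can be placed first.

1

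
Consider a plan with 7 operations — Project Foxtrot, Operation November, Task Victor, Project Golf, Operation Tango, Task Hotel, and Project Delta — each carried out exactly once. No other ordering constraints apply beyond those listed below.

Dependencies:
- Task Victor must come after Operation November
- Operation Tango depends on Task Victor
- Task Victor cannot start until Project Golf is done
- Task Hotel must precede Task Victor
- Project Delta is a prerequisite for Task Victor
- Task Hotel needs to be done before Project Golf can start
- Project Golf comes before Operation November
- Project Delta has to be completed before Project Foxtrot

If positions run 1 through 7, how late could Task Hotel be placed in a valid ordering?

3

Following every chain forward from Task Hotel, the operations that must come later are Operation November, Task Victor, Project Golf, Operation Tango — 4 of them.
So at least 4 operations follow Task Hotel, putting Task Hotel no later than position 3. That position is achievable by scheduling everything else first.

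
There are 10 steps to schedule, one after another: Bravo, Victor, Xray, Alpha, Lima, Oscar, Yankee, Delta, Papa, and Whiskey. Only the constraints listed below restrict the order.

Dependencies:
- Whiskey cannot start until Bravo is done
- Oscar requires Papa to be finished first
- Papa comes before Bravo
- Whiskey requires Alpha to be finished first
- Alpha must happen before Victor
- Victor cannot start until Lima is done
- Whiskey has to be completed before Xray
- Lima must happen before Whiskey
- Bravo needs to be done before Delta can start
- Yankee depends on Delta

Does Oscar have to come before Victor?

No

Nothing in the constraints links Oscar and Victor; they are unordered relative to each other.
So Oscar can come before Victor or after — it is not forced.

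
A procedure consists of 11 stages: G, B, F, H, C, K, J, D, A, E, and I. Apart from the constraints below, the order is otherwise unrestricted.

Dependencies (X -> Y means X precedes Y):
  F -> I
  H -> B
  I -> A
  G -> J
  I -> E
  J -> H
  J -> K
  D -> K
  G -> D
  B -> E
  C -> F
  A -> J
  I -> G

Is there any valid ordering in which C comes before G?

C is actually forced before G by the constraints, so certainly some valid ordering has C first.

Yes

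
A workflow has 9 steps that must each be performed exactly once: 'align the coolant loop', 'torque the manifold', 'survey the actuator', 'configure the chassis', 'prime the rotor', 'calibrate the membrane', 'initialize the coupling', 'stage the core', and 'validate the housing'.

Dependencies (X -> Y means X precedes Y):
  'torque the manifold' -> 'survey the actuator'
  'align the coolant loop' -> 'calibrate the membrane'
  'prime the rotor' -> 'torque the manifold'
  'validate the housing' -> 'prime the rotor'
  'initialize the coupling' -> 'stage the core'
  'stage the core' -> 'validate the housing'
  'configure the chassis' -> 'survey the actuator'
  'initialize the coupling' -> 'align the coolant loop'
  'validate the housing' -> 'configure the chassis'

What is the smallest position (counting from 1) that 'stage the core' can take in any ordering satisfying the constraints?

2

Working backwards through the constraints from 'stage the core', its only required predecessor is 'initialize the coupling'.
With 1 mandatory predecessor, the earliest 'stage the core' can sit is position 1+1 = 2, and placing just that one first achieves it.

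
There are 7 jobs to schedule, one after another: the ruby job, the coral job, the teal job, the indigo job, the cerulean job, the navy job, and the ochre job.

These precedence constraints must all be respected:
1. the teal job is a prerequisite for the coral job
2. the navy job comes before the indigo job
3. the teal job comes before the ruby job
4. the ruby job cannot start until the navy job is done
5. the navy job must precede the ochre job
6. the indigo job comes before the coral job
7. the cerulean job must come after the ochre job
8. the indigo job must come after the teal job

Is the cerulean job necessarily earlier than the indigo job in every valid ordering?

No

No chain of constraints connects the cerulean job to the indigo job in either direction.
So the cerulean job can come before the indigo job or after — it is not forced.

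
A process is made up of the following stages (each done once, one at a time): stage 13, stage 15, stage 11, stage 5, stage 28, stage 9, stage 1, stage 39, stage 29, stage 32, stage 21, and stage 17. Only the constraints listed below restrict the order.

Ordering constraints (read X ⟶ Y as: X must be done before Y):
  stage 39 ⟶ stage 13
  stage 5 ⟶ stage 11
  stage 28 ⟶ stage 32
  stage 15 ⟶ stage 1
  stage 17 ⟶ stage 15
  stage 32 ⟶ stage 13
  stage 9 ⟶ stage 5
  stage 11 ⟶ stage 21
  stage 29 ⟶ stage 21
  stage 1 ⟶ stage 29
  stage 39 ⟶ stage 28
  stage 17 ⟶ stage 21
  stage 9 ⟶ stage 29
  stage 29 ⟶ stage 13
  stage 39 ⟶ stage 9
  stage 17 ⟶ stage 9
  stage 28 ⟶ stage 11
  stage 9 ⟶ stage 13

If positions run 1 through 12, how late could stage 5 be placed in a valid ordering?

The stages that are forced after stage 5, directly or by a chain of constraints, are stage 11, stage 21. That's 2 stages.
So at least 2 stages follow stage 5, putting stage 5 no later than position 10. That position is achievable by scheduling everything else first.

10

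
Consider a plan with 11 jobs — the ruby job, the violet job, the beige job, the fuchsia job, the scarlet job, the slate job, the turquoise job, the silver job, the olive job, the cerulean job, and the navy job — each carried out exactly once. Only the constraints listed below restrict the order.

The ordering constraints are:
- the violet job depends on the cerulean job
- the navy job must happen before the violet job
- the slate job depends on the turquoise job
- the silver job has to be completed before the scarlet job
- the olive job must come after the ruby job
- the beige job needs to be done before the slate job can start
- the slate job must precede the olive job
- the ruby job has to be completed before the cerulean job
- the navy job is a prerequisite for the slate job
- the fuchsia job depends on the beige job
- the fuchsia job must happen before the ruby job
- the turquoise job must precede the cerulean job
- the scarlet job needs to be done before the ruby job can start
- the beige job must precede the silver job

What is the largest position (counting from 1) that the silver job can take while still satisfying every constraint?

6

The jobs that are forced after the silver job, directly or by a chain of constraints, are the ruby job, the violet job, the scarlet job, the olive job, the cerulean job. That's 5 jobs.
So at least 5 jobs follow the silver job, putting the silver job no later than position 6. That position is achievable by scheduling everything else first.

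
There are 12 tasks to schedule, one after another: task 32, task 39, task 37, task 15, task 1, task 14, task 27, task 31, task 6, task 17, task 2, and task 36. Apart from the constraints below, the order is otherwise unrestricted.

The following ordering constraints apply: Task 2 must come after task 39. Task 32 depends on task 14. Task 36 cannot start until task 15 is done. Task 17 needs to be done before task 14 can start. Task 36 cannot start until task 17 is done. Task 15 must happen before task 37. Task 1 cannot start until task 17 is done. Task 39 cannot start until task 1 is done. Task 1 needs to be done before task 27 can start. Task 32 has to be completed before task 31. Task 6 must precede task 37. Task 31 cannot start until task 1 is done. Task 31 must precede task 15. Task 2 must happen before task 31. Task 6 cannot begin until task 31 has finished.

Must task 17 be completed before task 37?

Yes

Chaining the stated constraints: task 17 → task 1 → task 31 → task 6 → task 37.
Hence task 17 necessarily comes before task 37.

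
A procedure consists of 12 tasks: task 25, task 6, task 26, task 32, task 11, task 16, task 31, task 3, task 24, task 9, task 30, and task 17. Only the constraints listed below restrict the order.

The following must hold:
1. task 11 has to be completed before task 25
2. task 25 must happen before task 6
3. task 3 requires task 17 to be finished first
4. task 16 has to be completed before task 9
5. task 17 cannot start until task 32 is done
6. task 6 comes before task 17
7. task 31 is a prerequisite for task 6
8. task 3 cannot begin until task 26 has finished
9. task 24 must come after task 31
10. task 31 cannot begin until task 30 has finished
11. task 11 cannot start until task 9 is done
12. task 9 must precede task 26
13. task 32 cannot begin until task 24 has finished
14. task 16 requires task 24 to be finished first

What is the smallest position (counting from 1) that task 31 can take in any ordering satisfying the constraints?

2

The only task forced before task 31 (directly or transitively) is task 30.
So at minimum 1 task comes before task 31, putting task 31 no earlier than position 2. That position is achievable by scheduling exactly that predecessor first.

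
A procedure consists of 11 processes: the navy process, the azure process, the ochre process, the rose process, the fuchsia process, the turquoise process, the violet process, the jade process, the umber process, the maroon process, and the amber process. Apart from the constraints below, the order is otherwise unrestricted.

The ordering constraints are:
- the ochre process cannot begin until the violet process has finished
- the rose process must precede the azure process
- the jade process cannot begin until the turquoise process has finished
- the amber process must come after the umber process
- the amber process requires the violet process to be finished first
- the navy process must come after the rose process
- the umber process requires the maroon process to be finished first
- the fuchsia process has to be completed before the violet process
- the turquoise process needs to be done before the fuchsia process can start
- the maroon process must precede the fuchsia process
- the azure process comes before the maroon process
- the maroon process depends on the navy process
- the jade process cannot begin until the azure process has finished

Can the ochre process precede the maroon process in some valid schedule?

No

Following the maroon process → the fuchsia process → the violet process → the ochre process, the maroon process must precede the ochre process in every valid ordering.
Hence the ochre process can never be scheduled before the maroon process.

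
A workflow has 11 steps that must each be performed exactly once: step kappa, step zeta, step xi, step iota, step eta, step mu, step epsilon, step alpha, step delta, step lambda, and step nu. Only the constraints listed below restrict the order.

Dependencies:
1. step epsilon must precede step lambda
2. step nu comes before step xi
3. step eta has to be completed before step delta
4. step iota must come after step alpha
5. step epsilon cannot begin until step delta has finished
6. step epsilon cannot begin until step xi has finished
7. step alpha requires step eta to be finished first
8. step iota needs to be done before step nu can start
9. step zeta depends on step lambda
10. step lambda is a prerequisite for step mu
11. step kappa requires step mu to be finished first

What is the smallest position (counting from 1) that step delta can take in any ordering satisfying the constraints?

The only step forced before step delta (directly or transitively) is step eta.
With 1 mandatory predecessor, the earliest step delta can sit is position 1+1 = 2, and placing just that one first achieves it.

2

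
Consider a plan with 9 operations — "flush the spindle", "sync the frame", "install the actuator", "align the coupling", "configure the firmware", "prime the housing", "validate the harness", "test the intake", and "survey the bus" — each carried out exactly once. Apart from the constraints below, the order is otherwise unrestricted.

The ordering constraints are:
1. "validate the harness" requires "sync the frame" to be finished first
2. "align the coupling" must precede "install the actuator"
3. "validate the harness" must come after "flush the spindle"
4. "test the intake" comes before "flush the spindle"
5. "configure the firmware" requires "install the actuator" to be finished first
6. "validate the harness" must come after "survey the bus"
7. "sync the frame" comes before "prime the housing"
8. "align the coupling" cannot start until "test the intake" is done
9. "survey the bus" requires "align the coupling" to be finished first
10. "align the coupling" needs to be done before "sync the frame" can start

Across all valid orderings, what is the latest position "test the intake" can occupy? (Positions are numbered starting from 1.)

1

The operations that are forced after "test the intake", directly or by a chain of constraints, are "flush the spindle", "sync the frame", "install the actuator", "align the coupling", "configure the firmware", "prime the housing", "validate the harness", "survey the bus". That's 8 operations.
With 8 mandatory successors out of 9 operations total, the latest slot for "test the intake" is 9−8 = 1, and it's reachable by doing all non-successors before "test the intake".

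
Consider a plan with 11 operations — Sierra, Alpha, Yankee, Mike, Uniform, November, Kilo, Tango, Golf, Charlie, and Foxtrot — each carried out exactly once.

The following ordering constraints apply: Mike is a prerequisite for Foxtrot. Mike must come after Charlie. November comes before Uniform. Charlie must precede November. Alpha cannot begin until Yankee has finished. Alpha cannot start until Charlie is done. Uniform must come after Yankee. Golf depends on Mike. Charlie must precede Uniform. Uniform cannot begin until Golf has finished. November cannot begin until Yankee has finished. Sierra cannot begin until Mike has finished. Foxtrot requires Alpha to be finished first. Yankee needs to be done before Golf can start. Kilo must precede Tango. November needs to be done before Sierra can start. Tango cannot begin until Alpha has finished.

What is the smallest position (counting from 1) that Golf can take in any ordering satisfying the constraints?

4

Working backwards through the constraints from Golf, its full set of required predecessors is Yankee, Mike, Charlie — 3 of them.
So at minimum 3 operations come before Golf, putting Golf no earlier than position 4. That position is achievable by scheduling exactly those predecessors first.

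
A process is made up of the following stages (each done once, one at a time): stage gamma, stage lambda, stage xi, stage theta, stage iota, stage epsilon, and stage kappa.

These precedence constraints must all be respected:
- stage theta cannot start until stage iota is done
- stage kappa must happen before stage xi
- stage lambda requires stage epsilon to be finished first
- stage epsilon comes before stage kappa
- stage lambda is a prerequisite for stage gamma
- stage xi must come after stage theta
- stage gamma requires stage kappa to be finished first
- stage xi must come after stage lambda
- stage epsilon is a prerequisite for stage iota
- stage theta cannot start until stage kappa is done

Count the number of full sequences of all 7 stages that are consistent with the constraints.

Only stage epsilon has no prerequisites, so it must go first.
Enumerating by repeatedly choosing an available stage (one whose prerequisites are all placed) gives 24 distinct complete orderings.

24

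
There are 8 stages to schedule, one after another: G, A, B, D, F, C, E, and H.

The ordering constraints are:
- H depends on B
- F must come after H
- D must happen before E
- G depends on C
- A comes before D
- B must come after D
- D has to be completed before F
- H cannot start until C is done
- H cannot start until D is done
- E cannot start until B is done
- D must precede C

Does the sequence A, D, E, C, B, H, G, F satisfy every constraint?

In the proposed order, E appears before B.
That contradicts the constraint that B must precede E.

No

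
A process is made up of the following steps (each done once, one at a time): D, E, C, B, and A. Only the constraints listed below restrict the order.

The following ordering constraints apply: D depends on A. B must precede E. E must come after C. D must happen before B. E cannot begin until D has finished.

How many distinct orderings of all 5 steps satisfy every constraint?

4

The steps with no prerequisites are C, A; any of them can be placed first.
Counting all ways to extend the partial order to a total order gives 4.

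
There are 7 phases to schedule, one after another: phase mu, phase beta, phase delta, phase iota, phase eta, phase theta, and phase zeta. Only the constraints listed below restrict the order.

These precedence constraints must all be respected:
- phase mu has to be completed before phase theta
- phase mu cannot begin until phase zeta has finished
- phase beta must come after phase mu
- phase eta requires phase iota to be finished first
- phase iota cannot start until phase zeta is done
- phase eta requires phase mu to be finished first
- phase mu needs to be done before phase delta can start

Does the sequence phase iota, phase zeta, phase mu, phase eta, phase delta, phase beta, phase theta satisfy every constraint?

No

The sequence places phase iota ahead of phase zeta.
That contradicts the constraint that phase zeta must precede phase iota.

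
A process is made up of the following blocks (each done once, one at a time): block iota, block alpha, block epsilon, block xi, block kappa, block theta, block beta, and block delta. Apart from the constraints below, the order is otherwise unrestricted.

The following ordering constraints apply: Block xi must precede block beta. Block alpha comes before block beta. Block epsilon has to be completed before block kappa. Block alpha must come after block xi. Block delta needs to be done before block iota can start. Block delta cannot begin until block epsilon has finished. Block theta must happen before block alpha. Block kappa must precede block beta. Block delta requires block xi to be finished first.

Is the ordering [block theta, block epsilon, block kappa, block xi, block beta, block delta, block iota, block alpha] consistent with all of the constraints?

No

In the proposed order, block beta appears before block alpha.
That contradicts the constraint that block alpha must precede block beta.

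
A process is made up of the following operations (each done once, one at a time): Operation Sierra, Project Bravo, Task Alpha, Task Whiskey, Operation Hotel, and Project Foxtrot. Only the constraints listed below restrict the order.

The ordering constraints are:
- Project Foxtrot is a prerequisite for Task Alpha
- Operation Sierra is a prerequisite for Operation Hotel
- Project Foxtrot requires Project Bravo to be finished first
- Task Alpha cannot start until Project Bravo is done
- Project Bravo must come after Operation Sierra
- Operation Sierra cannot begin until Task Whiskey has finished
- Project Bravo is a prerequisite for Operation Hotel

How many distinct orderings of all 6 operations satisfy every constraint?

Task Whiskey is the only operation with nothing required before it, so every ordering starts there.
Systematically extending each partial ordering one operation at a time and counting, there are 3 complete orderings.

3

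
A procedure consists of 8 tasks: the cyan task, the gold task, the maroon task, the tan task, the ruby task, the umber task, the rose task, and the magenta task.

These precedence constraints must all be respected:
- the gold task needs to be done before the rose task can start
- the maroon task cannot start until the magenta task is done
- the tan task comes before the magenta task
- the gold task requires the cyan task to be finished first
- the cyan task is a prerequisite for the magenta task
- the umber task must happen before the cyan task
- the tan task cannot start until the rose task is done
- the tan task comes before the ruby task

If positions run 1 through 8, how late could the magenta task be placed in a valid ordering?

The only task forced after the magenta task (directly or by a chain) is the maroon task.
So at least 1 task follows the magenta task, putting the magenta task no later than position 7. That position is achievable by scheduling everything else first.

7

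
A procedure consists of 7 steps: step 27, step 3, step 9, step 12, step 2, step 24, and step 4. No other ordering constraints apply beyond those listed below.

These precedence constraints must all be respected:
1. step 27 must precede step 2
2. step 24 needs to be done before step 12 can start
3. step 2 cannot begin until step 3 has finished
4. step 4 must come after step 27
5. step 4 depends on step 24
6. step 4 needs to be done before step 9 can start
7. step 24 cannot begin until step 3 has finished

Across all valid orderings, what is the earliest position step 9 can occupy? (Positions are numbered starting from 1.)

5

Every step that must precede step 9 has to come before it. Tracing all chains that end at step 9, those steps are: step 27, step 3, step 24, step 4 — 4 in total.
With 4 mandatory predecessors, the earliest step 9 can sit is position 4+1 = 5, and placing just those 4 first achieves it.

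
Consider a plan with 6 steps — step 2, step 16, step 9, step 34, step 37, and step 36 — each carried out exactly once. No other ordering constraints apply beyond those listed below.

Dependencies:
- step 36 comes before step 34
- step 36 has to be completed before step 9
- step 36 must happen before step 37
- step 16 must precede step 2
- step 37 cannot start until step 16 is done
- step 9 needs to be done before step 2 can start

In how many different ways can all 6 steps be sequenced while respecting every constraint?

2 steps have no prerequisites (step 16, step 36), so any of them could come first.
Enumerating by repeatedly choosing an available step (one whose prerequisites are all placed) gives 37 distinct complete orderings.

37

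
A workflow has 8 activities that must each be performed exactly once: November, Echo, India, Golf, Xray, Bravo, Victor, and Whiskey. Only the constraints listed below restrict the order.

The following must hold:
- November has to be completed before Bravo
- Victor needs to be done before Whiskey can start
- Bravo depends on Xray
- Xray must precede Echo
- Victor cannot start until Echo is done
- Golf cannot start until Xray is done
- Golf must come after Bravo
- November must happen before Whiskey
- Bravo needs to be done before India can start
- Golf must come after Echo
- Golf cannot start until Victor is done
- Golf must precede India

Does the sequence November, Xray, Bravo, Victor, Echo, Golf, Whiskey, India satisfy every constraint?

No

In the proposed order, Victor appears before Echo.
Since Echo is required before Victor, the ordering is invalid.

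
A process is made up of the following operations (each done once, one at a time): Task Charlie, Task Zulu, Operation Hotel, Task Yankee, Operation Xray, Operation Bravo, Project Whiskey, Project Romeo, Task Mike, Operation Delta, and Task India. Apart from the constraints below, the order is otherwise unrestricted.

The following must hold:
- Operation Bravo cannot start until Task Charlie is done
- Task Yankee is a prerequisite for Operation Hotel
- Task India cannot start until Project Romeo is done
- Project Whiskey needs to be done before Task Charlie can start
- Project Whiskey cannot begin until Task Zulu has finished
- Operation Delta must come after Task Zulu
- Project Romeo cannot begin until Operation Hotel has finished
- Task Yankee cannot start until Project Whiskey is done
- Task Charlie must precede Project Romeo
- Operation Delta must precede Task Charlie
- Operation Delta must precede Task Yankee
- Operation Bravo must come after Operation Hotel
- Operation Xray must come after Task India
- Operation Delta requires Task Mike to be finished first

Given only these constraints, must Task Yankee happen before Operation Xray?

Yes

Tracing the constraints gives a chain: Task Yankee → Operation Hotel → Project Romeo → Task India → Operation Xray.
Hence Task Yankee necessarily comes before Operation Xray.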